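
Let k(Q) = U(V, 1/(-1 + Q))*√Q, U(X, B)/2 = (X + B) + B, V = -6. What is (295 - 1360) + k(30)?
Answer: -1065 - 344*√30/29 ≈ -1130.0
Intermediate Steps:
U(X, B) = 2*X + 4*B (U(X, B) = 2*((X + B) + B) = 2*((B + X) + B) = 2*(X + 2*B) = 2*X + 4*B)
k(Q) = √Q*(-12 + 4/(-1 + Q)) (k(Q) = (2*(-6) + 4/(-1 + Q))*√Q = (-12 + 4/(-1 + Q))*√Q = √Q*(-12 + 4/(-1 + Q)))
(295 - 1360) + k(30) = (295 - 1360) + √30*(16 - 12*30)/(-1 + 30) = -1065 + √30*(16 - 360)/29 = -1065 + √30*(1/29)*(-344) = -1065 - 344*√30/29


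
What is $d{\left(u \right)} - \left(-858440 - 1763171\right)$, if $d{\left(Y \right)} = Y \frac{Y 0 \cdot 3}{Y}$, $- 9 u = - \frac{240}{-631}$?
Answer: $2621611$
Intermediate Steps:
$u = - \frac{80}{1893}$ ($u = - \frac{\left(-240\right) \frac{1}{-631}}{9} = - \frac{\left(-240\right) \left(- \frac{1}{631}\right)}{9} = \left(- \frac{1}{9}\right) \frac{240}{631} = - \frac{80}{1893} \approx -0.042261$)
$d{\left(Y \right)} = 0$ ($d{\left(Y \right)} = Y \frac{0 \cdot 3}{Y} = Y \frac{0}{Y} = Y 0 = 0$)
$d{\left(u \right)} - \left(-858440 - 1763171\right) = 0 - \left(-858440 - 1763171\right) = 0 - -2621611 = 0 + 2621611 = 2621611$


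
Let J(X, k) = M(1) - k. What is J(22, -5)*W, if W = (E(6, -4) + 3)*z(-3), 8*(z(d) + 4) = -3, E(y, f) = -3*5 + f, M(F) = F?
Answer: 420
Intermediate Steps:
J(X, k) = 1 - k
E(y, f) = -15 + f
z(d) = -35/8 (z(d) = -4 + (⅛)*(-3) = -4 - 3/8 = -35/8)
W = 70 (W = ((-15 - 4) + 3)*(-35/8) = (-19 + 3)*(-35/8) = -16*(-35/8) = 70)
J(22, -5)*W = (1 - 1*(-5))*70 = (1 + 5)*70 = 6*70 = 420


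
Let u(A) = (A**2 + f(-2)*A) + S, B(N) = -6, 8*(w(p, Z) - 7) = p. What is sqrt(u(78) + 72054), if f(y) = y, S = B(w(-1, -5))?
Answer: 114*sqrt(6) ≈ 279.24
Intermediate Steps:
w(p, Z) = 7 + p/8
S = -6
u(A) = -6 + A**2 - 2*A (u(A) = (A**2 - 2*A) - 6 = -6 + A**2 - 2*A)
sqrt(u(78) + 72054) = sqrt((-6 + 78**2 - 2*78) + 72054) = sqrt((-6 + 6084 - 156) + 72054) = sqrt(5922 + 72054) = sqrt(77976) = 114*sqrt(6)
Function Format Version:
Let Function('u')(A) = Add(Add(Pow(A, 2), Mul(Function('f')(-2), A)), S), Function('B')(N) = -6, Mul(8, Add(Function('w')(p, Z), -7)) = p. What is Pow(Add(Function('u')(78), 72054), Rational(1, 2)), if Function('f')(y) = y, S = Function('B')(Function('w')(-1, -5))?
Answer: Mul(114, Pow(6, Rational(1, 2))) ≈ 279.24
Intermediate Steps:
Function('w')(p, Z) = Add(7, Mul(Rational(1, 8), p))
S = -6
Function('u')(A) = Add(-6, Pow(A, 2), Mul(-2, A)) (Function('u')(A) = Add(Add(Pow(A, 2), Mul(-2, A)), -6) = Add(-6, Pow(A, 2), Mul(-2, A)))
Pow(Add(Function('u')(78), 72054), Rational(1, 2)) = Pow(Add(Add(-6, Pow(78, 2), Mul(-2, 78)), 72054), Rational(1, 2)) = Pow(Add(Add(-6, 6084, -156), 72054), Rational(1, 2)) = Pow(Add(5922, 72054), Rational(1, 2)) = Pow(77976, Rational(1, 2)) = Mul(114, Pow(6, Rational(1, 2)))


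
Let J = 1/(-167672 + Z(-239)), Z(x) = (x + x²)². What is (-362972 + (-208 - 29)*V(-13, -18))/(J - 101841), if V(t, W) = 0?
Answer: 1174357522436944/329495786017931 ≈ 3.5641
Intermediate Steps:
J = 1/3235394252 (J = 1/(-167672 + (-239)²*(1 - 239)²) = 1/(-167672 + 57121*(-238)²) = 1/(-167672 + 57121*56644) = 1/(-167672 + 3235561924) = 1/3235394252 ≈ 3.0908e-10)
(-362972 + (-208 - 29)*V(-13, -18))/(J - 101841) = (-362972 + (-208 - 29)*0)/(1/3235394252 - 101841) = (-362972 - 237*0)/(-329495786017931/3235394252) = (-362972 + 0)*(-3235394252/329495786017931) = -362972*(-3235394252/329495786017931) = 1174357522436944/329495786017931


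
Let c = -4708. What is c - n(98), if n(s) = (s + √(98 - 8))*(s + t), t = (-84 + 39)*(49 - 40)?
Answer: 25378 + 921*√10 ≈ 28290.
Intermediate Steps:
t = -405 (t = -45*9 = -405)
n(s) = (-405 + s)*(s + 3*√10) (n(s) = (s + √(98 - 8))*(s - 405) = (s + √90)*(-405 + s) = (s + 3*√10)*(-405 + s) = (-405 + s)*(s + 3*√10))
c - n(98) = -4708 - (98² - 1215*√10 - 405*98 + 3*98*√10) = -4708 - (9604 - 1215*√10 - 39690 + 294*√10) = -4708 - (-30086 - 921*√10) = -4708 + (30086 + 921*√10) = 25378 + 921*√10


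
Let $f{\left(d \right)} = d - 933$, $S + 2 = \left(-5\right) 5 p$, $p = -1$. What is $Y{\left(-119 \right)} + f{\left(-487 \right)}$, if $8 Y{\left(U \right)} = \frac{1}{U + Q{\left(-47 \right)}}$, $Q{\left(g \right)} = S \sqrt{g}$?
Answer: $- \frac{443312759}{312192} - \frac{23 i \sqrt{47}}{312192} \approx -1420.0 - 0.00050507 i$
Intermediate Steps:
$S = 23$ ($S = -2 + \left(-5\right) 5 \left(-1\right) = -2 - -25 = -2 + 25 = 23$)
$f{\left(d \right)} = -933 + d$
$Q{\left(g \right)} = 23 \sqrt{g}$
$Y{\left(U \right)} = \frac{1}{8 \left(U + 23 i \sqrt{47}\right)}$ ($Y{\left(U \right)} = \frac{1}{8 \left(U + 23 \sqrt{-47}\right)} = \frac{1}{8 \left(U + 23 i \sqrt{47}\right)}$)
$Y{\left(-119 \right)} + f{\left(-487 \right)} = \frac{1}{8 \left(-119 + 23 i \sqrt{47}\right)} - 1420 = -1420 + \frac{1}{8 \left(-119 + 23 i \sqrt{47}\right)}$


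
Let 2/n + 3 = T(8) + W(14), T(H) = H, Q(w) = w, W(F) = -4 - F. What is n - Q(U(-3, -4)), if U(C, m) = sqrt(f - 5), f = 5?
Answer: -2/13 ≈ -0.15385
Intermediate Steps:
U(C, m) = 0 (U(C, m) = sqrt(5 - 5) = sqrt(0) = 0)
n = -2/13 (n = 2/(-3 + (8 + (-4 - 1*14))) = 2/(-3 + (8 + (-4 - 14))) = 2/(-3 + (8 - 18)) = 2/(-3 - 10) = 2/(-13) = 2*(-1/13) = -2/13 ≈ -0.15385)
n - Q(U(-3, -4)) = -2/13 - 1*0 = -2/13 + 0 = -2/13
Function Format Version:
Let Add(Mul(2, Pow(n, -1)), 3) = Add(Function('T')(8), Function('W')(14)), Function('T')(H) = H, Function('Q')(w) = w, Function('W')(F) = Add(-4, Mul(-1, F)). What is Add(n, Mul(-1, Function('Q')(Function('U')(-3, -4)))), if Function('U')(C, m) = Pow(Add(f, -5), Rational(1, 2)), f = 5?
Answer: Rational(-2, 13) ≈ -0.15385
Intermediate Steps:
Function('U')(C, m) = 0 (Function('U')(C, m) = Pow(Add(5, -5), Rational(1, 2)) = Pow(0, Rational(1, 2)) = 0)
n = Rational(-2, 13) (n = Mul(2, Pow(Add(-3, Add(8, Add(-4, Mul(-1, 14)))), -1)) = Mul(2, Pow(Add(-3, Add(8, Add(-4, -14))), -1)) = Mul(2, Pow(Add(-3, Add(8, -18)), -1)) = Mul(2, Pow(Add(-3, -10), -1)) = Mul(2, Pow(-13, -1)) = Mul(2, Rational(-1, 13)) = Rational(-2, 13) ≈ -0.15385)
Add(n, Mul(-1, Function('Q')(Function('U')(-3, -4)))) = Add(Rational(-2, 13), Mul(-1, 0)) = Add(Rational(-2, 13), 0) = Rational(-2, 13)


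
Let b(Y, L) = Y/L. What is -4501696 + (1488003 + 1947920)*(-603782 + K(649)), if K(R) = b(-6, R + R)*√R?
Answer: -2074552962482 - 10307769*√649/649 ≈ -2.0746e+12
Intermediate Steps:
K(R) = -3/√R (K(R) = (-6/(R + R))*√R = (-6*1/(2*R))*√R = (-3/R)*√R = -3/√R)
-4501696 + (1488003 + 1947920)*(-603782 + K(649)) = -4501696 + (1488003 + 1947920)*(-603782 - 3*√649/649) = -4501696 + 3435923*(-603782 - 3*√649/649) = -4501696 + (-2074548460786 - 10307769*√649/649) = -2074552962482 - 10307769*√649/649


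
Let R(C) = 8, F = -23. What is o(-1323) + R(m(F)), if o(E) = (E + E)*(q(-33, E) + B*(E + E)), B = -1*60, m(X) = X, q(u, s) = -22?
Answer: -420020740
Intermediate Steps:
B = -60
o(E) = 2*E*(-22 - 120*E) (o(E) = (E + E)*(-22 - 60*(E + E)) = (2*E)*(-22 - 120*E) = 2*E*(-22 - 120*E))
o(-1323) + R(m(F)) = -4*(-1323)*(11 + 60*(-1323)) + 8 = -4*(-1323)*(11 - 79380) + 8 = -4*(-1323)*(-79369) + 8 = -420020748 + 8 = -420020740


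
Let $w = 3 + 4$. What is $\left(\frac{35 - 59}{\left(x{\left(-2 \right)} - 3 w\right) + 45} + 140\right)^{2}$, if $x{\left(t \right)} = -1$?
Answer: $\frac{10214416}{529} \approx 19309.0$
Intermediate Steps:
$w = 7$
$\left(\frac{35 - 59}{\left(x{\left(-2 \right)} - 3 w\right) + 45} + 140\right)^{2} = \left(\frac{35 - 59}{\left(-1 - 21\right) + 45} + 140\right)^{2} = \left(- \frac{24}{\left(-1 - 21\right) + 45} + 140\right)^{2} = \left(- \frac{24}{-22 + 45} + 140\right)^{2} = \left(- \frac{24}{23} + 140\right)^{2} = \left(\frac{3196}{23}\right)^{2} = \frac{10214416}{529}$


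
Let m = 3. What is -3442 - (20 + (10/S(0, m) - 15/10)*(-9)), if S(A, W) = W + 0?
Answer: -6891/2 ≈ -3445.5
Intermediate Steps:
S(A, W) = W
-3442 - (20 + (10/S(0, m) - 15/10)*(-9)) = -3442 - (20 + (10/3 - 15/10)*(-9)) = -3442 - (20 + (10*(⅓) - 15*⅒)*(-9)) = -3442 - (20 + (10/3 - 3/2)*(-9)) = -3442 - (20 + (11/6)*(-9)) = -3442 - (20 - 33/2) = -3442 - 1*7/2 = -3442 - 7/2 = -6891/2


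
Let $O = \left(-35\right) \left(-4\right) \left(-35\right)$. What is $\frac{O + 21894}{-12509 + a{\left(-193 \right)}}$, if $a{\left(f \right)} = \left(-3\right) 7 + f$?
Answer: $- \frac{16994}{12723} \approx -1.3357$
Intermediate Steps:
$a{\left(f \right)} = -21 + f$
$O = -4900$ ($O = 140 \left(-35\right) = -4900$)
$\frac{O + 21894}{-12509 + a{\left(-193 \right)}} = \frac{-4900 + 21894}{-12509 - 214} = \frac{16994}{-12509 - 214} = \frac{16994}{-12723} = 16994 \left(- \frac{1}{12723}\right) = - \frac{16994}{12723}$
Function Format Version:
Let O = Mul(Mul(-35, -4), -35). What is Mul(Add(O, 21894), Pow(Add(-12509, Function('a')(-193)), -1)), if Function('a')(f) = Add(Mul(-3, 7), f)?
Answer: Rational(-16994, 12723) ≈ -1.3357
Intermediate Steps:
Function('a')(f) = Add(-21, f)
O = -4900 (O = Mul(140, -35) = -4900)
Mul(Add(O, 21894), Pow(Add(-12509, Function('a')(-193)), -1)) = Mul(Add(-4900, 21894), Pow(Add(-12509, Add(-21, -193)), -1)) = Mul(16994, Pow(Add(-12509, -214), -1)) = Mul(16994, Pow(-12723, -1)) = Mul(16994, Rational(-1, 12723)) = Rational(-16994, 12723)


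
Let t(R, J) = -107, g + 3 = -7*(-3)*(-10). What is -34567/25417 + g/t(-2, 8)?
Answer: 1715152/2719619 ≈ 0.63066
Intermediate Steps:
g = -213 (g = -3 - 7*(-3)*(-10) = -3 + 21*(-10) = -3 - 210 = -213)
-34567/25417 + g/t(-2, 8) = -34567/25417 - 213/(-107) = -34567*1/25417 - 213*(-1/107) = -34567/25417 + 213/107 = 1715152/2719619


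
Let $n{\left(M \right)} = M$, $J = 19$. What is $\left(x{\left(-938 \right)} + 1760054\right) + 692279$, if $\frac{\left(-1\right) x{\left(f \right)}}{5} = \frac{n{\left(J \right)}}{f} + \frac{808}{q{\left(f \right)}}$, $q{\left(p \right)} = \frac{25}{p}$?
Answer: $\frac{12212356197}{4690} \approx 2.6039 \cdot 10^{6}$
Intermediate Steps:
$x{\left(f \right)} = - \frac{95}{f} - \frac{808 f}{5}$ ($x{\left(f \right)} = - 5 \left(\frac{19}{f} + \frac{808}{25 \frac{1}{f}}\right) = - 5 \left(\frac{19}{f} + 808 \frac{f}{25}\right) = - 5 \left(\frac{19}{f} + \frac{808 f}{25}\right) = - \frac{95}{f} - \frac{808 f}{5}$)
$\left(x{\left(-938 \right)} + 1760054\right) + 692279 = \left(\left(- \frac{95}{-938} - - \frac{757904}{5}\right) + 1760054\right) + 692279 = \left(\left(\left(-95\right) \left(- \frac{1}{938}\right) + \frac{757904}{5}\right) + 1760054\right) + 692279 = \left(\left(\frac{95}{938} + \frac{757904}{5}\right) + 1760054\right) + 692279 = \left(\frac{710914427}{4690} + 1760054\right) + 692279 = \frac{8965567687}{4690} + 692279 = \frac{12212356197}{4690}$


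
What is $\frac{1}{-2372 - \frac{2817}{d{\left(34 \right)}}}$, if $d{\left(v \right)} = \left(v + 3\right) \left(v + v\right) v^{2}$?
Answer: $- \frac{2908496}{6898955329} \approx -0.00042159$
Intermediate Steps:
$d{\left(v \right)} = 2 v^{3} \left(3 + v\right)$ ($d{\left(v \right)} = \left(3 + v\right) 2 v v^{2} = 2 v \left(3 + v\right) v^{2} = 2 v^{3} \left(3 + v\right)$)
$\frac{1}{-2372 - \frac{2817}{d{\left(34 \right)}}} = \frac{1}{-2372 - \frac{2817}{2 \cdot 34^{3} \left(3 + 34\right)}} = \frac{1}{-2372 - \frac{2817}{2 \cdot 39304 \cdot 37}} = \frac{1}{-2372 - \frac{2817}{2908496}} = \frac{1}{- \frac{6898955329}{2908496}} = - \frac{2908496}{6898955329}$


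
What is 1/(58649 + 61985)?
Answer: 1/120634 ≈ 8.2895e-6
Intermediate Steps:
1/(58649 + 61985) = 1/120634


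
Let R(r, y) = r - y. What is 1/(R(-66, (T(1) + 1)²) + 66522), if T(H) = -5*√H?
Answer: 1/66440 ≈ 1.5051e-5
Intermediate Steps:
1/(R(-66, (T(1) + 1)²) + 66522) = 1/((-66 - (-5*√1 + 1)²) + 66522) = 1/((-66 - (-5*1 + 1)²) + 66522) = 1/((-66 - (-5 + 1)²) + 66522) = 1/((-66 - 1*(-4)²) + 66522) = 1/((-66 - 1*16) + 66522) = 1/((-66 - 16) + 66522) = 1/(-82 + 66522) = 1/66440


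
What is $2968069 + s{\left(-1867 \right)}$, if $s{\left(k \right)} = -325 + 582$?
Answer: $2968326$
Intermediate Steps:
$s{\left(k \right)} = 257$
$2968069 + s{\left(-1867 \right)} = 2968069 + 257 = 2968326$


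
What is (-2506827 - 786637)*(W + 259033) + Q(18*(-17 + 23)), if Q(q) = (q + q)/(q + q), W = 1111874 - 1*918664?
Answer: -1489446039751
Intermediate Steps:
W = 193210 (W = 1111874 - 918664 = 193210)
Q(q) = 1 (Q(q) = (2*q)/((2*q)) = (2*q)*(1/(2*q)) = 1)
(-2506827 - 786637)*(W + 259033) + Q(18*(-17 + 23)) = (-2506827 - 786637)*(193210 + 259033) + 1 = -3293464*452243 + 1 = -1489446039752 + 1 = -1489446039751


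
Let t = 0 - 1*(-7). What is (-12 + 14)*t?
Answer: 14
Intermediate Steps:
t = 7 (t = 0 + 7 = 7)
(-12 + 14)*t = (-12 + 14)*7 = 2*7 = 14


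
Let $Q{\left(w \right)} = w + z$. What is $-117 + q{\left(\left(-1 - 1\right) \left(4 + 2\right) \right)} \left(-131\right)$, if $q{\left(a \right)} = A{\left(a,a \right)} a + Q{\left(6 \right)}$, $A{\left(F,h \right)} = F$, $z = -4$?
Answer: $-19243$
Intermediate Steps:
$Q{\left(w \right)} = -4 + w$ ($Q{\left(w \right)} = w - 4 = -4 + w$)
$q{\left(a \right)} = 2 + a^{2}$ ($q{\left(a \right)} = a a + \left(-4 + 6\right) = a^{2} + 2 = 2 + a^{2}$)
$-117 + q{\left(\left(-1 - 1\right) \left(4 + 2\right) \right)} \left(-131\right) = -117 + \left(2 + \left(\left(-1 - 1\right) \left(4 + 2\right)\right)^{2}\right) \left(-131\right) = -117 + \left(2 + \left(\left(-2\right) 6\right)^{2}\right) \left(-131\right) = -117 + \left(2 + \left(-12\right)^{2}\right) \left(-131\right) = -117 + \left(2 + 144\right) \left(-131\right) = -117 + 146 \left(-131\right) = -117 - 19126 = -19243$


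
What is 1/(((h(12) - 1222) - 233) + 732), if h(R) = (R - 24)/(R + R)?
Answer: -2/1447 ≈ -0.0013822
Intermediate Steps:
h(R) = (-24 + R)/(2*R) (h(R) = (-24 + R)/((2*R)) = (-24 + R)*(1/(2*R)) = (-24 + R)/(2*R))
1/(((h(12) - 1222) - 233) + 732) = 1/((((1/2)*(-24 + 12)/12 - 1222) - 233) + 732) = 1/((((1/2)*(1/12)*(-12) - 1222) - 233) + 732) = 1/(((-1/2 - 1222) - 233) + 732) = 1/((-2445/2 - 233) + 732) = 1/(-2911/2 + 732) = 1/(-1447/2) = -2/1447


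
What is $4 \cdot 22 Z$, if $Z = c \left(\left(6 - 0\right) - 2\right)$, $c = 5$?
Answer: $1760$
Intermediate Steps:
$Z = 20$ ($Z = 5 \left(\left(6 - 0\right) - 2\right) = 5 \left(\left(6 + 0\right) - 2\right) = 5 \left(6 - 2\right) = 5 \cdot 4 = 20$)
$4 \cdot 22 Z = 4 \cdot 22 \cdot 20 = 88 \cdot 20 = 1760$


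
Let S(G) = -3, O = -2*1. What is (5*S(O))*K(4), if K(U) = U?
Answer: -60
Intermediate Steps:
O = -2
(5*S(O))*K(4) = (5*(-3))*4 = -15*4 = -60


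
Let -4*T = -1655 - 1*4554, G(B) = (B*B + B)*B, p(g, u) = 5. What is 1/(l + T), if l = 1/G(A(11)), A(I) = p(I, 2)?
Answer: 300/465677 ≈ 0.00064422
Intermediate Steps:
A(I) = 5
G(B) = B*(B + B²) (G(B) = (B² + B)*B = (B + B²)*B = B*(B + B²))
T = 6209/4 (T = -(-1655 - 1*4554)/4 = -(-1655 - 4554)/4 = -¼*(-6209) = 6209/4 ≈ 1552.3)
l = 1/150 (l = 1/(5²*(1 + 5)) = 1/(25*6) = 1/150 ≈ 0.0066667)
1/(l + T) = 1/(1/150 + 6209/4) = 1/(465677/300) = 300/465677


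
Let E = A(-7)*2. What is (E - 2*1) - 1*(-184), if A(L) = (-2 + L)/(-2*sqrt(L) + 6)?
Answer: 2885/16 - 9*I*sqrt(7)/16 ≈ 180.31 - 1.4882*I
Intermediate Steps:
A(L) = (-2 + L)/(6 - 2*sqrt(L))
E = 9/(-3 + I*sqrt(7)) (E = ((2 - 1*(-7))/(2*(-3 + sqrt(-7))))*2 = ((2 + 7)/(2*(-3 + I*sqrt(7))))*2 = ((1/2)*9/(-3 + I*sqrt(7)))*2 = (9/(2*(-3 + I*sqrt(7))))*2 = 9/(-3 + I*sqrt(7)) ≈ -1.6875 - 1.4882*I)
(E - 2*1) - 1*(-184) = ((-27/16 - 9*I*sqrt(7)/16) - 2*1) - 1*(-184) = ((-27/16 - 9*I*sqrt(7)/16) - 2) + 184 = (-59/16 - 9*I*sqrt(7)/16) + 184 = 2885/16 - 9*I*sqrt(7)/16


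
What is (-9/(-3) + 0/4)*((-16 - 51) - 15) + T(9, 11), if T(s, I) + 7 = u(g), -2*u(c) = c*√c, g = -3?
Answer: -253 + 3*I*√3/2 ≈ -253.0 + 2.5981*I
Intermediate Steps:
u(c) = -c^(3/2)/2 (u(c) = -c*√c/2 = -c^(3/2)/2)
T(s, I) = -7 + 3*I*√3/2 (T(s, I) = -7 - (-3)*I*√3/2 = -7 + 3*I*√3/2)
(-9/(-3) + 0/4)*((-16 - 51) - 15) + T(9, 11) = (-9/(-3) + 0/4)*((-16 - 51) - 15) + (-7 + 3*I*√3/2) = (-9*(-⅓) + 0*(¼))*(-67 - 15) + (-7 + 3*I*√3/2) = (3 + 0)*(-82) + (-7 + 3*I*√3/2) = 3*(-82) + (-7 + 3*I*√3/2) = -246 + (-7 + 3*I*√3/2) = -253 + 3*I*√3/2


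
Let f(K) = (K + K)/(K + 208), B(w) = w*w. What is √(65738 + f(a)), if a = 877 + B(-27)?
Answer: 6*√1502243239/907 ≈ 256.40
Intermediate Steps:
B(w) = w²
a = 1606 (a = 877 + (-27)² = 877 + 729 = 1606)
f(K) = 2*K/(208 + K) (f(K) = (2*K)/(208 + K) = 2*K/(208 + K))
√(65738 + f(a)) = √(65738 + 2*1606/(208 + 1606)) = √(65738 + 2*1606/1814) = √(65738 + 2*1606*(1/1814)) = √(65738 + 1606/907) = √(59625972/907) = 6*√1502243239/907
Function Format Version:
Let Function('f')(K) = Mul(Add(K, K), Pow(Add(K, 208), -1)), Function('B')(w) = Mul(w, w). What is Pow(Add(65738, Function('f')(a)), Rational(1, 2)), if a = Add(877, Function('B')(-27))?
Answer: Mul(Rational(6, 907), Pow(1502243239, Rational(1, 2))) ≈ 256.40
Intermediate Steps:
Function('B')(w) = Pow(w, 2)
a = 1606 (a = Add(877, Pow(-27, 2)) = Add(877, 729) = 1606)
Function('f')(K) = Mul(2, K, Pow(Add(208, K), -1)) (Function('f')(K) = Mul(Mul(2, K), Pow(Add(208, K), -1)) = Mul(2, K, Pow(Add(208, K), -1)))
Pow(Add(65738, Function('f')(a)), Rational(1, 2)) = Pow(Add(65738, Mul(2, 1606, Pow(Add(208, 1606), -1))), Rational(1, 2)) = Pow(Add(65738, Mul(2, 1606, Pow(1814, -1))), Rational(1, 2)) = Pow(Add(65738, Mul(2, 1606, Rational(1, 1814))), Rational(1, 2)) = Pow(Add(65738, Rational(1606, 907)), Rational(1, 2)) = Pow(Rational(59625972, 907), Rational(1, 2)) = Mul(Rational(6, 907), Pow(1502243239, Rational(1, 2)))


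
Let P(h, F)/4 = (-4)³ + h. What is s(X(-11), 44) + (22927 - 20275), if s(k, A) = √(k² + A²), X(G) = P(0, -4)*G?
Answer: 2652 + 44*√4097 ≈ 5468.3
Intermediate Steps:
P(h, F) = -256 + 4*h (P(h, F) = 4*((-4)³ + h) = 4*(-64 + h) = -256 + 4*h)
X(G) = -256*G (X(G) = (-256 + 4*0)*G = (-256 + 0)*G = -256*G)
s(k, A) = √(A² + k²)
s(X(-11), 44) + (22927 - 20275) = √(44² + (-256*(-11))²) + (22927 - 20275) = √(1936 + 2816²) + 2652 = √(1936 + 7929856) + 2652 = √7931792 + 2652 = 44*√4097 + 2652 = 2652 + 44*√4097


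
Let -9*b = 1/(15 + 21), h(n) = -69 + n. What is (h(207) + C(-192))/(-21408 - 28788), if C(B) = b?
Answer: -44711/16263504 ≈ -0.0027492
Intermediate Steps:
b = -1/324 (b = -1/(9*(15 + 21)) = -1/9/36 = -1/9*1/36 = -1/324 ≈ -0.0030864)
C(B) = -1/324
(h(207) + C(-192))/(-21408 - 28788) = ((-69 + 207) - 1/324)/(-21408 - 28788) = (138 - 1/324)/(-50196) = (44711/324)*(-1/50196) = -44711/16263504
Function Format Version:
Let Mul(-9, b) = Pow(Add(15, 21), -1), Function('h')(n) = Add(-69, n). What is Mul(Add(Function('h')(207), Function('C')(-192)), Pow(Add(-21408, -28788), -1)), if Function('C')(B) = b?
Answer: Rational(-44711, 16263504) ≈ -0.0027492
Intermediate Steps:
b = Rational(-1, 324) (b = Mul(Rational(-1, 9), Pow(Add(15, 21), -1)) = Mul(Rational(-1, 9), Pow(36, -1)) = Mul(Rational(-1, 9), Rational(1, 36)) = Rational(-1, 324) ≈ -0.0030864)
Function('C')(B) = Rational(-1, 324)
Mul(Add(Function('h')(207), Function('C')(-192)), Pow(Add(-21408, -28788), -1)) = Mul(Add(Add(-69, 207), Rational(-1, 324)), Pow(Add(-21408, -28788), -1)) = Mul(Add(138, Rational(-1, 324)), Pow(-50196, -1)) = Mul(Rational(44711, 324), Rational(-1, 50196)) = Rational(-44711, 16263504)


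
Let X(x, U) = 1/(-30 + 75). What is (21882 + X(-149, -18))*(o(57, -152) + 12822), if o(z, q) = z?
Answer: 1409092821/5 ≈ 2.8182e+8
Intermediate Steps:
X(x, U) = 1/45
(21882 + X(-149, -18))*(o(57, -152) + 12822) = (21882 + 1/45)*(57 + 12822) = (984691/45)*12879 = 1409092821/5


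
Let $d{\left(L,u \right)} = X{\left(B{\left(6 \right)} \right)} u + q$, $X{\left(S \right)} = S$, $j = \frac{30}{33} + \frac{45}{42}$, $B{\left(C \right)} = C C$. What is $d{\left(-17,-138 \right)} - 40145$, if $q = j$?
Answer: $- \frac{6947097}{154} \approx -45111.0$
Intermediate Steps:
$B{\left(C \right)} = C^{2}$
$j = \frac{305}{154}$ ($j = 30 \cdot \frac{1}{33} + 45 \cdot \frac{1}{42} = \frac{10}{11} + \frac{15}{14} = \frac{305}{154} \approx 1.9805$)
$q = \frac{305}{154} \approx 1.9805$
$d{\left(L,u \right)} = \frac{305}{154} + 36 u$ ($d{\left(L,u \right)} = 6^{2} u + \frac{305}{154} = 36 u + \frac{305}{154} = \frac{305}{154} + 36 u$)
$d{\left(-17,-138 \right)} - 40145 = \left(\frac{305}{154} + 36 \left(-138\right)\right) - 40145 = \left(\frac{305}{154} - 4968\right) - 40145 = - \frac{764767}{154} - 40145 = - \frac{6947097}{154}$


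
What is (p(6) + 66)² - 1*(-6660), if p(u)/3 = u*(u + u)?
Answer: 86184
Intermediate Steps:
p(u) = 6*u² (p(u) = 3*(u*(u + u)) = 3*(u*(2*u)) = 3*(2*u²) = 6*u²)
(p(6) + 66)² - 1*(-6660) = (6*6² + 66)² - 1*(-6660) = (6*36 + 66)² + 6660 = (216 + 66)² + 6660 = 282² + 6660 = 79524 + 6660 = 86184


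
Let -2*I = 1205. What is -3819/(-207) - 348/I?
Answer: 1581989/83145 ≈ 19.027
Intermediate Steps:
I = -1205/2 (I = -½*1205 = -1205/2 ≈ -602.50)
-3819/(-207) - 348/I = -3819/(-207) - 348/(-1205/2) = -3819*(-1/207) - 348*(-2/1205) = 1273/69 + 696/1205 = 1581989/83145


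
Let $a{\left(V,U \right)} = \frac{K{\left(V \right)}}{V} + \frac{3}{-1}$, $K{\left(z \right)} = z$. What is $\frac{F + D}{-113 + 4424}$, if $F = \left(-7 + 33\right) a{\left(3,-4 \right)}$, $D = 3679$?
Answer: $\frac{403}{479} \approx 0.84134$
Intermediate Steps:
$a{\left(V,U \right)} = -2$ ($a{\left(V,U \right)} = \frac{V}{V} + \frac{3}{-1} = 1 + 3 \left(-1\right) = 1 - 3 = -2$)
$F = -52$ ($F = \left(-7 + 33\right) \left(-2\right) = 26 \left(-2\right) = -52$)
$\frac{F + D}{-113 + 4424} = \frac{-52 + 3679}{-113 + 4424} = \frac{3627}{4311} = 3627 \cdot \frac{1}{4311} = \frac{403}{479}$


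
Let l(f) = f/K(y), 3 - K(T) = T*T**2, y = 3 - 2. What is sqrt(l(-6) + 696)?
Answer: 3*sqrt(77) ≈ 26.325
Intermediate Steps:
y = 1
K(T) = 3 - T**3 (K(T) = 3 - T*T**2 = 3 - T**3)
l(f) = f/2 (l(f) = f/(3 - 1*1**3) = f/(3 - 1*1) = f/(3 - 1) = f/2)
sqrt(l(-6) + 696) = sqrt((1/2)*(-6) + 696) = sqrt(-3 + 696) = sqrt(693) = 3*sqrt(77)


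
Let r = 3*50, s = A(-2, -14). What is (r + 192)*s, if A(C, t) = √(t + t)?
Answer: 684*I*√7 ≈ 1809.7*I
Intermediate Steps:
A(C, t) = √2*√t (A(C, t) = √(2*t) = √2*√t)
s = 2*I*√7 (s = √2*√(-14) = √2*(I*√14) = 2*I*√7 ≈ 5.2915*I)
r = 150
(r + 192)*s = (150 + 192)*(2*I*√7) = 342*(2*I*√7) = 684*I*√7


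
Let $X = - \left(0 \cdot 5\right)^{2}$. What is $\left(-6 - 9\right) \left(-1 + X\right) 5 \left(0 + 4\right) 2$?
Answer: $600$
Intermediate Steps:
$X = 0$ ($X = - 0^{2} = \left(-1\right) 0 = 0$)
$\left(-6 - 9\right) \left(-1 + X\right) 5 \left(0 + 4\right) 2 = \left(-6 - 9\right) \left(-1 + 0\right) 5 \left(0 + 4\right) 2 = \left(-6 - 9\right) \left(\left(-1\right) 5\right) 4 \cdot 2 = \left(-15\right) \left(-5\right) 8 = 75 \cdot 8 = 600$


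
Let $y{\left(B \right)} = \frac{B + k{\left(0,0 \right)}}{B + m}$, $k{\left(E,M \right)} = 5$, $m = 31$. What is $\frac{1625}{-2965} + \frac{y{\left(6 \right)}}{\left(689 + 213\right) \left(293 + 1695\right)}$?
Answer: $- \frac{1960266807}{3576734056} \approx -0.54806$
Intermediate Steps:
$y{\left(B \right)} = \frac{5 + B}{31 + B}$ ($y{\left(B \right)} = \frac{B + 5}{B + 31} = \frac{5 + B}{31 + B}$)
$\frac{1625}{-2965} + \frac{y{\left(6 \right)}}{\left(689 + 213\right) \left(293 + 1695\right)} = \frac{1625}{-2965} + \frac{\frac{1}{31 + 6} \left(5 + 6\right)}{\left(689 + 213\right) \left(293 + 1695\right)} = 1625 \left(- \frac{1}{2965}\right) + \frac{\frac{1}{37} \cdot 11}{902 \cdot 1988} = - \frac{325}{593} + \frac{\frac{1}{37} \cdot 11}{1793176} = - \frac{325}{593} + \frac{11}{37} \cdot \frac{1}{1793176} = - \frac{325}{593} + \frac{1}{6031592} = - \frac{1960266807}{3576734056}$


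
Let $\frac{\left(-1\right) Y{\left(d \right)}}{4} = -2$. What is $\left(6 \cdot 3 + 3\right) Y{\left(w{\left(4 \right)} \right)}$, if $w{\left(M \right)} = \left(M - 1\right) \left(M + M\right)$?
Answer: $168$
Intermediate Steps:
$w{\left(M \right)} = 2 M \left(-1 + M\right)$ ($w{\left(M \right)} = \left(-1 + M\right) 2 M = 2 M \left(-1 + M\right)$)
$Y{\left(d \right)} = 8$ ($Y{\left(d \right)} = \left(-4\right) \left(-2\right) = 8$)
$\left(6 \cdot 3 + 3\right) Y{\left(w{\left(4 \right)} \right)} = \left(6 \cdot 3 + 3\right) 8 = \left(18 + 3\right) 8 = 21 \cdot 8 = 168$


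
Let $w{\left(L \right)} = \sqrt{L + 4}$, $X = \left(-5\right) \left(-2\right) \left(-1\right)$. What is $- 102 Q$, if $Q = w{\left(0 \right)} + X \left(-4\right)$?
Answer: $-4284$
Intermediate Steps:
$X = -10$ ($X = 10 \left(-1\right) = -10$)
$w{\left(L \right)} = \sqrt{4 + L}$
$Q = 42$ ($Q = \sqrt{4 + 0} - -40 = \sqrt{4} + 40 = 2 + 40 = 42$)
$- 102 Q = \left(-102\right) 42 = -4284$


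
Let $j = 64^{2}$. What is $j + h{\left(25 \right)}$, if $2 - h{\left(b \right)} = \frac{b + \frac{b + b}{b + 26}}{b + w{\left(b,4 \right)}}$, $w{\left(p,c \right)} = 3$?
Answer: $\frac{5850619}{1428} \approx 4097.1$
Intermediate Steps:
$h{\left(b \right)} = 2 - \frac{b + \frac{2 b}{26 + b}}{3 + b}$ ($h{\left(b \right)} = 2 - \frac{b + \frac{b + b}{b + 26}}{b + 3} = 2 - \frac{b + \frac{2 b}{26 + b}}{3 + b}$)
$j = 4096$
$j + h{\left(25 \right)} = 4096 + \frac{156 + 25^{2} + 30 \cdot 25}{78 + 25^{2} + 29 \cdot 25} = 4096 + \frac{156 + 625 + 750}{78 + 625 + 725} = 4096 + \frac{1}{1428} \cdot 1531 = 4096 + \frac{1531}{1428} = \frac{5850619}{1428}$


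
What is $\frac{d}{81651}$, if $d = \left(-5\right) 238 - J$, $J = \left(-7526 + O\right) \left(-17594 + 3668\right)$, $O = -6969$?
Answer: $- \frac{201858560}{81651} \approx -2472.2$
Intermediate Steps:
$J = 201857370$ ($J = \left(-7526 - 6969\right) \left(-17594 + 3668\right) = \left(-14495\right) \left(-13926\right) = 201857370$)
$d = -201858560$ ($d = \left(-5\right) 238 - 201857370 = -1190 - 201857370 = -201858560$)
$\frac{d}{81651} = - \frac{201858560}{81651}$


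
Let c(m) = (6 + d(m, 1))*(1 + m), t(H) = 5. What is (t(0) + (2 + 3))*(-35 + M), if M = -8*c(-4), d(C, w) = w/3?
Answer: 1170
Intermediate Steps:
d(C, w) = w/3 (d(C, w) = w*(1/3) = w/3)
c(m) = 19/3 + 19*m/3 (c(m) = (6 + (1/3)*1)*(1 + m) = (6 + 1/3)*(1 + m) = 19*(1 + m)/3 = 19/3 + 19*m/3)
M = 152 (M = -8*(19/3 + (19/3)*(-4)) = -8*(19/3 - 76/3) = -8*(-19) = 152)
(t(0) + (2 + 3))*(-35 + M) = (5 + (2 + 3))*(-35 + 152) = (5 + 5)*117 = 10*117 = 1170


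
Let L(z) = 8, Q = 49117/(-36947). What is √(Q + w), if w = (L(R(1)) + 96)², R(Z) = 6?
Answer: √14762899304345/36947 ≈ 103.99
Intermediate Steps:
Q = -49117/36947 (Q = 49117*(-1/36947) = -49117/36947 ≈ -1.3294)
w = 10816 (w = (8 + 96)² = 104² = 10816)
√(Q + w) = √(-49117/36947 + 10816) = √(399569635/36947) = √14762899304345/36947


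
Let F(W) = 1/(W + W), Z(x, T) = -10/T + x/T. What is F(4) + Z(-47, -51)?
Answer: 169/136 ≈ 1.2426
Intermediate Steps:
F(W) = 1/(2*W)
F(4) + Z(-47, -51) = (½)/4 + (-10 - 47)/(-51) = (½)*(¼) - 1/51*(-57) = ⅛ + 19/17 = 169/136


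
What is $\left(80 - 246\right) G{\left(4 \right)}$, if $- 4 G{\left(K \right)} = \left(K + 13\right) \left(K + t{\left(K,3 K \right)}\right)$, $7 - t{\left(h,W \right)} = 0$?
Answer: $\frac{15521}{2} \approx 7760.5$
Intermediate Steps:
$t{\left(h,W \right)} = 7$ ($t{\left(h,W \right)} = 7 - 0 = 7 + 0 = 7$)
$G{\left(K \right)} = - \frac{\left(7 + K\right) \left(13 + K\right)}{4}$ ($G{\left(K \right)} = - \frac{\left(K + 13\right) \left(K + 7\right)}{4} = - \frac{\left(13 + K\right) \left(7 + K\right)}{4} = - \frac{\left(7 + K\right) \left(13 + K\right)}{4}$)
$\left(80 - 246\right) G{\left(4 \right)} = \left(80 - 246\right) \left(- \frac{91}{4} - 20 - \frac{4^{2}}{4}\right) = - 166 \left(- \frac{91}{4} - 20 - 4\right) = \left(-166\right) \left(- \frac{187}{4}\right) = \frac{15521}{2}$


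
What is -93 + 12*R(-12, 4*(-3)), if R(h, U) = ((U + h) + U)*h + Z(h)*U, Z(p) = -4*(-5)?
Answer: 2211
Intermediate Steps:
Z(p) = 20
R(h, U) = 20*U + h*(h + 2*U) (R(h, U) = ((U + h) + U)*h + 20*U = (h + 2*U)*h + 20*U = h*(h + 2*U) + 20*U = 20*U + h*(h + 2*U))
-93 + 12*R(-12, 4*(-3)) = -93 + 12*((-12)**2 + 20*(4*(-3)) + 2*(4*(-3))*(-12)) = -93 + 12*(144 + 20*(-12) + 2*(-12)*(-12)) = -93 + 12*(144 - 240 + 288) = -93 + 12*192 = -93 + 2304 = 2211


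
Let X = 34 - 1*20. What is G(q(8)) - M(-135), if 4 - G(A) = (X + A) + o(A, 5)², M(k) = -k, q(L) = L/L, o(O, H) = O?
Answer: -147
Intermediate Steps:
X = 14 (X = 34 - 20 = 14)
q(L) = 1
G(A) = -10 - A - A² (G(A) = 4 - ((14 + A) + A²) = 4 - (14 + A + A²) = 4 + (-14 - A - A²) = -10 - A - A²)
G(q(8)) - M(-135) = (-10 - 1*1 - 1*1²) - (-1)*(-135) = (-10 - 1 - 1*1) - 1*135 = (-10 - 1 - 1) - 135 = -12 - 135 = -147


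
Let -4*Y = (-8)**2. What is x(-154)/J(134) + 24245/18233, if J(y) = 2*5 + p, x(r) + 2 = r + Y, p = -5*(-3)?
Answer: -2529951/455825 ≈ -5.5503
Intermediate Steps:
Y = -16 (Y = -1/4*(-8)**2 = -1/4*64 = -16)
p = 15
x(r) = -18 + r (x(r) = -2 + (r - 16) = -2 + (-16 + r) = -18 + r)
J(y) = 25 (J(y) = 2*5 + 15 = 10 + 15 = 25)
x(-154)/J(134) + 24245/18233 = (-18 - 154)/25 + 24245/18233 = -172*1/25 + 24245*(1/18233) = -172/25 + 24245/18233 = -2529951/455825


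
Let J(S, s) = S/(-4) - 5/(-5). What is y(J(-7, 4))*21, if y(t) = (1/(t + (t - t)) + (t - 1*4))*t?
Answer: -819/16 ≈ -51.188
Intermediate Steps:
J(S, s) = 1 - S/4 (J(S, s) = S*(-1/4) - 5*(-1/5) = -S/4 + 1 = 1 - S/4)
y(t) = t*(-4 + t + 1/t) (y(t) = (1/(t + 0) + (t - 4))*t = (1/t + (-4 + t))*t = (-4 + t + 1/t)*t = t*(-4 + t + 1/t))
y(J(-7, 4))*21 = (1 + (1 - 1/4*(-7))**2 - 4*(1 - 1/4*(-7)))*21 = (1 + (1 + 7/4)**2 - 4*(1 + 7/4))*21 = (1 + (11/4)**2 - 4*11/4)*21 = (1 + 121/16 - 11)*21 = -39/16*21 = -819/16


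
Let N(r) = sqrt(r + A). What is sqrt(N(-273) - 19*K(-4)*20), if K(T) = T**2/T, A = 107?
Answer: sqrt(1520 + I*sqrt(166)) ≈ 38.988 + 0.1652*I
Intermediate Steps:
N(r) = sqrt(107 + r) (N(r) = sqrt(r + 107) = sqrt(107 + r))
K(T) = T
sqrt(N(-273) - 19*K(-4)*20) = sqrt(sqrt(107 - 273) - 19*(-4)*20) = sqrt(sqrt(-166) + 76*20) = sqrt(I*sqrt(166) + 1520) = sqrt(1520 + I*sqrt(166))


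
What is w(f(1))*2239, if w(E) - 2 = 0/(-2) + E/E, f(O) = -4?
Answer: 6717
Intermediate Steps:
w(E) = 3 (w(E) = 2 + (0/(-2) + E/E) = 2 + (0*(-½) + 1) = 2 + (0 + 1) = 2 + 1 = 3)
w(f(1))*2239 = 3*2239 = 6717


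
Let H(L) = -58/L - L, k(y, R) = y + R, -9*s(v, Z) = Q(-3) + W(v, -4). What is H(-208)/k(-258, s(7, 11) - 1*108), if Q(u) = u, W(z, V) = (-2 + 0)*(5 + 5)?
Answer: -194949/340184 ≈ -0.57307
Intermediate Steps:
W(z, V) = -20 (W(z, V) = -2*10 = -20)
s(v, Z) = 23/9 (s(v, Z) = -(-3 - 20)/9 = -1/9*(-23) = 23/9)
k(y, R) = R + y
H(L) = -L - 58/L
H(-208)/k(-258, s(7, 11) - 1*108) = (-1*(-208) - 58/(-208))/((23/9 - 1*108) - 258) = (208 - 58*(-1/208))/((23/9 - 108) - 258) = (208 + 29/104)/(-949/9 - 258) = 21661/(104*(-3271/9)) = (21661/104)*(-9/3271) = -194949/340184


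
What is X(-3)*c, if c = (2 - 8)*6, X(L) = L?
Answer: 108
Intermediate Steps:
c = -36 (c = -6*6 = -36)
X(-3)*c = -3*(-36) = 108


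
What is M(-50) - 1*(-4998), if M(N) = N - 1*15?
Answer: 4933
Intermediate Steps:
M(N) = -15 + N (M(N) = N - 15 = -15 + N)
M(-50) - 1*(-4998) = (-15 - 50) - 1*(-4998) = -65 + 4998 = 4933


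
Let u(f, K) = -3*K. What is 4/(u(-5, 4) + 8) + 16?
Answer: 15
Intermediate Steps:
4/(u(-5, 4) + 8) + 16 = 4/(-3*4 + 8) + 16 = 4/(-12 + 8) + 16 = 4/(-4) + 16 = 4*(-¼) + 16 = -1 + 16 = 15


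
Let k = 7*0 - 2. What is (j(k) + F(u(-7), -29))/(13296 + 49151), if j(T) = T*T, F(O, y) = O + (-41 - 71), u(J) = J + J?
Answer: -122/62447 ≈ -0.0019537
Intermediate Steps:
u(J) = 2*J
k = -2 (k = 0 - 2 = -2)
F(O, y) = -112 + O (F(O, y) = O - 112 = -112 + O)
j(T) = T²
(j(k) + F(u(-7), -29))/(13296 + 49151) = ((-2)² + (-112 + 2*(-7)))/(13296 + 49151) = (4 + (-112 - 14))/62447 = (4 - 126)*(1/62447) = -122*1/62447 = -122/62447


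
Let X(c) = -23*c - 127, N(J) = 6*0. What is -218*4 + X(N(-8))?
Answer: -999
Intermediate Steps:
N(J) = 0
X(c) = -127 - 23*c
-218*4 + X(N(-8)) = -218*4 + (-127 - 23*0) = -872 + (-127 + 0) = -872 - 127 = -999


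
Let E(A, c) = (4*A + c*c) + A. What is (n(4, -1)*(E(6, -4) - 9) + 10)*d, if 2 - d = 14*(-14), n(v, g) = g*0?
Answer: 1980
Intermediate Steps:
n(v, g) = 0
E(A, c) = c² + 5*A (E(A, c) = (4*A + c²) + A = (c² + 4*A) + A = c² + 5*A)
d = 198 (d = 2 - 14*(-14) = 2 - 1*(-196) = 2 + 196 = 198)
(n(4, -1)*(E(6, -4) - 9) + 10)*d = (0*(((-4)² + 5*6) - 9) + 10)*198 = (0*((16 + 30) - 9) + 10)*198 = (0*(46 - 9) + 10)*198 = (0*37 + 10)*198 = (0 + 10)*198 = 10*198 = 1980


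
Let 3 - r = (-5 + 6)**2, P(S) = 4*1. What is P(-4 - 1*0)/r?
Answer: 2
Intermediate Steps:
P(S) = 4
r = 2 (r = 3 - (-5 + 6)**2 = 3 - 1*1**2 = 3 - 1*1 = 3 - 1 = 2)
P(-4 - 1*0)/r = 4/2 = (1/2)*4 = 2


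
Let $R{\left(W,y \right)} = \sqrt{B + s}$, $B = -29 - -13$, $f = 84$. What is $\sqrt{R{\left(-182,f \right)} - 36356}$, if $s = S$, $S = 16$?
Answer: $2 i \sqrt{9089} \approx 190.67 i$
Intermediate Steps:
$B = -16$ ($B = -29 + 13 = -16$)
$s = 16$
$R{\left(W,y \right)} = 0$ ($R{\left(W,y \right)} = \sqrt{-16 + 16} = \sqrt{0} = 0$)
$\sqrt{R{\left(-182,f \right)} - 36356} = \sqrt{0 - 36356} = \sqrt{-36356} = 2 i \sqrt{9089}$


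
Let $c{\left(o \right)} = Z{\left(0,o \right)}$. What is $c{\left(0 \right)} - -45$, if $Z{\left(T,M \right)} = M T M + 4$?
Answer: $49$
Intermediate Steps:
$Z{\left(T,M \right)} = 4 + T M^{2}$ ($Z{\left(T,M \right)} = T M^{2} + 4 = 4 + T M^{2}$)
$c{\left(o \right)} = 4$ ($c{\left(o \right)} = 4 + 0 o^{2} = 4 + 0 = 4$)
$c{\left(0 \right)} - -45 = 4 - -45 = 4 + 45 = 49$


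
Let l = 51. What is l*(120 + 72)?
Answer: 9792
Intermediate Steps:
l*(120 + 72) = 51*(120 + 72) = 51*192 = 9792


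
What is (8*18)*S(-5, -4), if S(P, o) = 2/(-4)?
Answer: -72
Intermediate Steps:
S(P, o) = -½ (S(P, o) = 2*(-¼) = -½)
(8*18)*S(-5, -4) = (8*18)*(-½) = 144*(-½) = -72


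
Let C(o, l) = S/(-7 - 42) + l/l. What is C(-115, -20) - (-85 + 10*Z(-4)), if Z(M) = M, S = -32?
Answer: 6206/49 ≈ 126.65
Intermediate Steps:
C(o, l) = 81/49 (C(o, l) = -32/(-7 - 42) + l/l = -32/(-49) + 1 = -32*(-1/49) + 1 = 32/49 + 1 = 81/49)
C(-115, -20) - (-85 + 10*Z(-4)) = 81/49 - (-85 + 10*(-4)) = 81/49 - (-85 - 40) = 81/49 - 1*(-125) = 81/49 + 125 = 6206/49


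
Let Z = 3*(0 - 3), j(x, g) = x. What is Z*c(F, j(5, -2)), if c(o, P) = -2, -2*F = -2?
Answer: 18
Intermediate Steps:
F = 1 (F = -½*(-2) = 1)
Z = -9 (Z = 3*(-3) = -9)
Z*c(F, j(5, -2)) = -9*(-2) = 18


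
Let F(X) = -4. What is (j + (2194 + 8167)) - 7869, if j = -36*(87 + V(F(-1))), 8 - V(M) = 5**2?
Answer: -28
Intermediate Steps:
V(M) = -17 (V(M) = 8 - 1*5**2 = 8 - 1*25 = 8 - 25 = -17)
j = -2520 (j = -36*(87 - 17) = -36*70 = -2520)
(j + (2194 + 8167)) - 7869 = (-2520 + (2194 + 8167)) - 7869 = (-2520 + 10361) - 7869 = 7841 - 7869 = -28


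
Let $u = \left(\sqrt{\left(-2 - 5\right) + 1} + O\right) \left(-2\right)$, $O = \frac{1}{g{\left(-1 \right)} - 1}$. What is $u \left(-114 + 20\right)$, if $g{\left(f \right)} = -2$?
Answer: $- \frac{188}{3} + 188 i \sqrt{6} \approx -62.667 + 460.5 i$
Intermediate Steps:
$O = - \frac{1}{3}$ ($O = \frac{1}{-2 - 1} = \frac{1}{-3} = - \frac{1}{3} \approx -0.33333$)
$u = \frac{2}{3} - 2 i \sqrt{6}$ ($u = \left(\sqrt{\left(-2 - 5\right) + 1} - \frac{1}{3}\right) \left(-2\right) = \left(\sqrt{-7 + 1} - \frac{1}{3}\right) \left(-2\right) = \left(\sqrt{-6} - \frac{1}{3}\right) \left(-2\right) = \left(i \sqrt{6} - \frac{1}{3}\right) \left(-2\right) = \left(- \frac{1}{3} + i \sqrt{6}\right) \left(-2\right) = \frac{2}{3} - 2 i \sqrt{6} \approx 0.66667 - 4.899 i$)
$u \left(-114 + 20\right) = \left(\frac{2}{3} - 2 i \sqrt{6}\right) \left(-114 + 20\right) = \left(\frac{2}{3} - 2 i \sqrt{6}\right) \left(-94\right) = - \frac{188}{3} + 188 i \sqrt{6}$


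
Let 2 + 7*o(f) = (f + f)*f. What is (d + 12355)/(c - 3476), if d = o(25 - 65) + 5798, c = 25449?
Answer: 130269/153811 ≈ 0.84694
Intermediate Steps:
o(f) = -2/7 + 2*f**2/7 (o(f) = -2/7 + ((f + f)*f)/7 = -2/7 + ((2*f)*f)/7 = -2/7 + (2*f**2)/7 = -2/7 + 2*f**2/7)
d = 43784/7 (d = (-2/7 + 2*(25 - 65)**2/7) + 5798 = (-2/7 + (2/7)*(-40)**2) + 5798 = (-2/7 + (2/7)*1600) + 5798 = (-2/7 + 3200/7) + 5798 = 3198/7 + 5798 = 43784/7 ≈ 6254.9)
(d + 12355)/(c - 3476) = (43784/7 + 12355)/(25449 - 3476) = (130269/7)/21973 = (130269/7)*(1/21973) = 130269/153811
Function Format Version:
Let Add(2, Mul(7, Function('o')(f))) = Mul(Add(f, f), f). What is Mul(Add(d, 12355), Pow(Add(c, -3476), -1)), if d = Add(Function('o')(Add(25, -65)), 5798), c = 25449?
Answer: Rational(130269, 153811) ≈ 0.84694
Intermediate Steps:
Function('o')(f) = Add(Rational(-2, 7), Mul(Rational(2, 7), Pow(f, 2))) (Function('o')(f) = Add(Rational(-2, 7), Mul(Rational(1, 7), Mul(Add(f, f), f))) = Add(Rational(-2, 7), Mul(Rational(1, 7), Mul(Mul(2, f), f))) = Add(Rational(-2, 7), Mul(Rational(1, 7), Mul(2, Pow(f, 2)))) = Add(Rational(-2, 7), Mul(Rational(2, 7), Pow(f, 2))))
d = Rational(43784, 7) (d = Add(Add(Rational(-2, 7), Mul(Rational(2, 7), Pow(Add(25, -65), 2))), 5798) = Add(Add(Rational(-2, 7), Mul(Rational(2, 7), Pow(-40, 2))), 5798) = Add(Add(Rational(-2, 7), Mul(Rational(2, 7), 1600)), 5798) = Add(Add(Rational(-2, 7), Rational(3200, 7)), 5798) = Add(Rational(3198, 7), 5798) = Rational(43784, 7) ≈ 6254.9)
Mul(Add(d, 12355), Pow(Add(c, -3476), -1)) = Mul(Add(Rational(43784, 7), 12355), Pow(Add(25449, -3476), -1)) = Mul(Rational(130269, 7), Pow(21973, -1)) = Mul(Rational(130269, 7), Rational(1, 21973)) = Rational(130269, 153811)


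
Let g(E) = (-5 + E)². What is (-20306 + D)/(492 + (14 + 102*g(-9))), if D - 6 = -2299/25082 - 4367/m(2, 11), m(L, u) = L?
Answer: -281966723/257065418 ≈ -1.0969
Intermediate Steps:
D = -27309177/12541 (D = 6 + (-2299/25082 - 4367/2) = 6 - 27384423/12541 = -27309177/12541 ≈ -2177.6)
(-20306 + D)/(492 + (14 + 102*g(-9))) = (-20306 - 27309177/12541)/(492 + (14 + 102*(-5 - 9)²)) = -281966723/(12541*(492 + (14 + 102*(-14)²))) = -281966723/(12541*(492 + (14 + 102*196))) = -281966723/(12541*(492 + (14 + 19992))) = -281966723/(12541*(492 + 20006)) = -281966723/12541/20498 = -281966723/12541*1/20498 = -281966723/257065418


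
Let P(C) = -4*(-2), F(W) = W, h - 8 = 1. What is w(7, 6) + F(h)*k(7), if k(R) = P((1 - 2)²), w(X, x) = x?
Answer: 78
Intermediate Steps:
h = 9 (h = 8 + 1 = 9)
P(C) = 8
k(R) = 8
w(7, 6) + F(h)*k(7) = 6 + 9*8 = 6 + 72 = 78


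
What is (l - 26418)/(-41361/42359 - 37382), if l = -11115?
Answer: 1589860347/1583505499 ≈ 1.0040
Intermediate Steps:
(l - 26418)/(-41361/42359 - 37382) = (-11115 - 26418)/(-41361/42359 - 37382) = -37533/(-41361*1/42359 - 37382) = -37533/(-41361/42359 - 37382) = -37533/(-1583505499/42359) = -37533*(-42359/1583505499) = 1589860347/1583505499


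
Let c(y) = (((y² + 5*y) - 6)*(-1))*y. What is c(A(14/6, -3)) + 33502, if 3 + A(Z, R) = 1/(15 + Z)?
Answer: 4705662181/140608 ≈ 33467.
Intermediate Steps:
A(Z, R) = -3 + 1/(15 + Z)
c(y) = y*(6 - y² - 5*y) (c(y) = ((-6 + y² + 5*y)*(-1))*y = (6 - y² - 5*y)*y = y*(6 - y² - 5*y))
c(A(14/6, -3)) + 33502 = ((-44 - 42/6)/(15 + 14/6))*(6 - ((-44 - 42/6)/(15 + 14/6))² - 5*(-44 - 42/6)/(15 + 14/6)) + 33502 = ((-44 - 42/6)/(15 + 14*(⅙)))*(6 - ((-44 - 42/6)/(15 + 14*(⅙)))² - 5*(-44 - 42/6)/(15 + 14*(⅙))) + 33502 = ((-44 - 3*7/3)/(15 + 7/3))*(6 - ((-44 - 3*7/3)/(15 + 7/3))² - 5*(-44 - 3*7/3)/(15 + 7/3)) + 33502 = ((-44 - 7)/(52/3))*(6 - ((-44 - 7)/(52/3))² - 5*(-44 - 7)/52/3) + 33502 = ((3/52)*(-51))*(6 - ((3/52)*(-51))² - 15*(-51)/52) + 33502 = -153*(6 - (-153/52)² - 5*(-153/52))/52 + 33502 = -153*(6 - 1*23409/2704 + 765/52)/52 + 33502 = -153*(6 - 23409/2704 + 765/52)/52 + 33502 = -153/52*32595/2704 + 33502 = -4987035/140608 + 33502 = 4705662181/140608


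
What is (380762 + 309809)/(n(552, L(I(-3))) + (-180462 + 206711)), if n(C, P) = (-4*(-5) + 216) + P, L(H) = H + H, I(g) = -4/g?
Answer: 2071713/79463 ≈ 26.071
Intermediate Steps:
L(H) = 2*H
n(C, P) = 236 + P (n(C, P) = (20 + 216) + P = 236 + P)
(380762 + 309809)/(n(552, L(I(-3))) + (-180462 + 206711)) = (380762 + 309809)/((236 + 2*(-4/(-3))) + (-180462 + 206711)) = 690571/((236 + 2*(-4*(-1/3))) + 26249) = 690571/((236 + 2*(4/3)) + 26249) = 690571/((236 + 8/3) + 26249) = 690571/(716/3 + 26249) = 690571/(79463/3) = 690571*(3/79463) = 2071713/79463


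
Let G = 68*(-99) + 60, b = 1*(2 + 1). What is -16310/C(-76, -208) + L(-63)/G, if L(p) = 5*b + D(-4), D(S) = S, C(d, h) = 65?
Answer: -21764207/86736 ≈ -250.92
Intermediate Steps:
b = 3 (b = 1*3 = 3)
G = -6672 (G = -6732 + 60 = -6672)
L(p) = 11 (L(p) = 5*3 - 4 = 15 - 4 = 11)
-16310/C(-76, -208) + L(-63)/G = -16310/65 + 11/(-6672) = -16310*1/65 + 11*(-1/6672) = -3262/13 - 11/6672 = -21764207/86736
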